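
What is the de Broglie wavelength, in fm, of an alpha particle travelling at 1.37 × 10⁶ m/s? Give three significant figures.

λ = 72.8 fm

p = mv = 6.645 × 10⁻²⁷ × 1.37 × 10⁶ = 9.104 × 10⁻²¹ kg·m/s.
λ = h/p = 6.626 × 10⁻³⁴ / 9.104 × 10⁻²¹ = 7.28 × 10⁻¹⁴ m = 72.8 fm.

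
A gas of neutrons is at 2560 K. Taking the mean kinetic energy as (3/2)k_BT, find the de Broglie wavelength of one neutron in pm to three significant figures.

KE = (3/2)k_BT = 1.5 × 1.381 × 10⁻²³ × 2560 = 5.303 × 10⁻²⁰ J.
p = √(2mKE) = √(2 × 1.675 × 10⁻²⁷ × 5.303 × 10⁻²⁰) = 1.333 × 10⁻²³ kg·m/s.
λ = h/p = 4.97 × 10⁻¹¹ m = 49.7 pm.

λ = 49.7 pm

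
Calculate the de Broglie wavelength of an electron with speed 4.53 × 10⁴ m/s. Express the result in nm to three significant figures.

λ = 16.1 nm

p = mv = 9.109 × 10⁻³¹ × 4.53 × 10⁴ = 4.126 × 10⁻²⁶ kg·m/s.
λ = h/p = 6.626 × 10⁻³⁴ / 4.126 × 10⁻²⁶ = 1.61 × 10⁻⁸ m = 16.1 nm.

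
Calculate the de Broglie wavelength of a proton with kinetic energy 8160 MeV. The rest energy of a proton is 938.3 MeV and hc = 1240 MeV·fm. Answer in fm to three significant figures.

λ = 0.137 fm

Total energy E = KE + m₀c² = 8160 + 938.3 = 9098.3 MeV.
(pc)² = E² − (m₀c²)² = (9098.3)² − (938.3)² = 8.190 × 10⁷ MeV², so pc = 9050 MeV.
λ = hc/(pc) = 1240 MeV·fm / 9050 MeV = 0.137 fm.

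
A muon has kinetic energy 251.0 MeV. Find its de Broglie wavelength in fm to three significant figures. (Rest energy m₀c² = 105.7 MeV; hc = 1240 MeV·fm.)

Total energy E = KE + m₀c² = 251.0 + 105.7 = 356.7 MeV.
(pc)² = E² − (m₀c²)² = (356.7)² − (105.7)² = 1.161 × 10⁵ MeV², so pc = 340.7 MeV.
λ = hc/(pc) = 1240 MeV·fm / 340.7 MeV = 3.64 fm.

λ = 3.64 fm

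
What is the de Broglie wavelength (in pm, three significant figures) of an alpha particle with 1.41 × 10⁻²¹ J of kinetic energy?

λ = 153 pm

p = √(2mKE) = √(2 × 6.645 × 10⁻²⁷ × 1.410 × 10⁻²¹) = 4.329 × 10⁻²⁴ kg·m/s.
λ = h/p = 6.626 × 10⁻³⁴ / 4.329 × 10⁻²⁴ = 1.53 × 10⁻¹⁰ m = 153 pm.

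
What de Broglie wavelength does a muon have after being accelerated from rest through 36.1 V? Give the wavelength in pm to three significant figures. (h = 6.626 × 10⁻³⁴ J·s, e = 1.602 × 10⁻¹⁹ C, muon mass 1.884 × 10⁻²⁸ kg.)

KE = eV = 1.602 × 10⁻¹⁹ × 36.10 = 5.783 × 10⁻¹⁸ J.
p = √(2mKE) = √(2 × 1.884 × 10⁻²⁸ × 5.783 × 10⁻¹⁸) = 4.668 × 10⁻²³ kg·m/s.
λ = h/p = 6.626 × 10⁻³⁴ / 4.668 × 10⁻²³ = 1.42 × 10⁻¹¹ m = 14.2 pm.

λ = 14.2 pm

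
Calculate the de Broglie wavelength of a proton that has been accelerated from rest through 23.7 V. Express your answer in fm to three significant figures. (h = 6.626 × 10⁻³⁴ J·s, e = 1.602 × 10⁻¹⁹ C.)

λ = 5880 fm

KE = eV = 1.602 × 10⁻¹⁹ × 23.70 = 3.797 × 10⁻¹⁸ J.
p = √(2mKE) = √(2 × 1.673 × 10⁻²⁷ × 3.797 × 10⁻¹⁸) = 1.127 × 10⁻²² kg·m/s.
λ = h/p = 6.626 × 10⁻³⁴ / 1.127 × 10⁻²² = 5.88 × 10⁻¹² m = 5880 fm.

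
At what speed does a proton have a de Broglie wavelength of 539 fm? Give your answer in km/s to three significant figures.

v = 735 km/s

p = h/λ = 6.626 × 10⁻³⁴ / 5.390 × 10⁻¹³ = 1.229 × 10⁻²¹ kg·m/s.
v = p/m = 1.229 × 10⁻²¹ / 1.673 × 10⁻²⁷ = 7.35 × 10⁵ m/s = 735 km/s.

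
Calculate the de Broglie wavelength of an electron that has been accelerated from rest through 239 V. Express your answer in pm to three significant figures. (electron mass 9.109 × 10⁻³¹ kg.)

KE = eV = 1.602 × 10⁻¹⁹ × 239.0 = 3.829 × 10⁻¹⁷ J.
p = √(2mKE) = √(2 × 9.109 × 10⁻³¹ × 3.829 × 10⁻¹⁷) = 8.352 × 10⁻²⁴ kg·m/s.
λ = h/p = 6.626 × 10⁻³⁴ / 8.352 × 10⁻²⁴ = 7.93 × 10⁻¹¹ m = 79.3 pm.

λ = 79.3 pm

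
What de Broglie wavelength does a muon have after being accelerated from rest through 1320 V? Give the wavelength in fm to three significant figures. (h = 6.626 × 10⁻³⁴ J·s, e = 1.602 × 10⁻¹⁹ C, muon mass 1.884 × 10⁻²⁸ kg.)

λ = 2350 fm

KE = eV = 1.602 × 10⁻¹⁹ × 1320 = 2.115 × 10⁻¹⁶ J.
p = √(2mKE) = √(2 × 1.884 × 10⁻²⁸ × 2.115 × 10⁻¹⁶) = 2.823 × 10⁻²² kg·m/s.
λ = h/p = 6.626 × 10⁻³⁴ / 2.823 × 10⁻²² = 2.35 × 10⁻¹² m = 2350 fm.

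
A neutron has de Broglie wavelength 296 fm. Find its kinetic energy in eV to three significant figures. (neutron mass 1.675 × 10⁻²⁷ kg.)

KE = 9340 eV

p = h/λ = 6.626 × 10⁻³⁴ / 2.960 × 10⁻¹³ = 2.239 × 10⁻²¹ kg·m/s.
KE = p²/(2m) = (2.239 × 10⁻²¹)² / (2 × 1.675 × 10⁻²⁷) = 1.496 × 10⁻¹⁵ J = 9340 eV.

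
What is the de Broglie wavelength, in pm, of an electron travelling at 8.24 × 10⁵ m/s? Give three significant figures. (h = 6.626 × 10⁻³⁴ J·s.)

λ = 883 pm

p = mv = 9.109 × 10⁻³¹ × 8.24 × 10⁵ = 7.506 × 10⁻²⁵ kg·m/s.
λ = h/p = 6.626 × 10⁻³⁴ / 7.506 × 10⁻²⁵ = 8.83 × 10⁻¹⁰ m = 883 pm.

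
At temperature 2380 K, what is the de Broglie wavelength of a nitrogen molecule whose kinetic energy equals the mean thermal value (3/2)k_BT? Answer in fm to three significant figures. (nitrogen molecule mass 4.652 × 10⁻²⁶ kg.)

KE = (3/2)k_BT = 1.5 × 1.381 × 10⁻²³ × 2380 = 4.930 × 10⁻²⁰ J.
p = √(2mKE) = √(2 × 4.652 × 10⁻²⁶ × 4.930 × 10⁻²⁰) = 6.773 × 10⁻²³ kg·m/s.
λ = h/p = 9.78 × 10⁻¹² m = 9780 fm.

λ = 9780 fm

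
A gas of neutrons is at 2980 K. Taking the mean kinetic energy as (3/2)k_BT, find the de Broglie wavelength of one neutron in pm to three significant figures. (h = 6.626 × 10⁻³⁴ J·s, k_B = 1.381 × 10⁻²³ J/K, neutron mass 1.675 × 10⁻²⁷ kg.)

KE = (3/2)k_BT = 1.5 × 1.381 × 10⁻²³ × 2980 = 6.173 × 10⁻²⁰ J.
p = √(2mKE) = √(2 × 1.675 × 10⁻²⁷ × 6.173 × 10⁻²⁰) = 1.438 × 10⁻²³ kg·m/s.
λ = h/p = 4.61 × 10⁻¹¹ m = 46.1 pm.

λ = 46.1 pm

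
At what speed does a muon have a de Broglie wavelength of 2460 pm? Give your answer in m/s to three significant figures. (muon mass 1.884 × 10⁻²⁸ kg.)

p = h/λ = 6.626 × 10⁻³⁴ / 2.460 × 10⁻⁹ = 2.693 × 10⁻²⁵ kg·m/s.
v = p/m = 2.693 × 10⁻²⁵ / 1.884 × 10⁻²⁸ = 1.43 × 10³ m/s = 1430 m/s.

v = 1430 m/s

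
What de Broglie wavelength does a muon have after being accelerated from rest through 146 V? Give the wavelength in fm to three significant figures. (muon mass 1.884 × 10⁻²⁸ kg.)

λ = 7060 fm

KE = eV = 1.602 × 10⁻¹⁹ × 146.0 = 2.339 × 10⁻¹⁷ J.
p = √(2mKE) = √(2 × 1.884 × 10⁻²⁸ × 2.339 × 10⁻¹⁷) = 9.388 × 10⁻²³ kg·m/s.
λ = h/p = 6.626 × 10⁻³⁴ / 9.388 × 10⁻²³ = 7.06 × 10⁻¹² m = 7060 fm.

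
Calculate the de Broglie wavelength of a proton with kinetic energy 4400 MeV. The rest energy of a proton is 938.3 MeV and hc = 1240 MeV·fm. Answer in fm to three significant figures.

Total energy E = KE + m₀c² = 4400 + 938.3 = 5338.3 MeV.
(pc)² = E² − (m₀c²)² = (5338.3)² − (938.3)² = 2.762 × 10⁷ MeV², so pc = 5255 MeV.
λ = hc/(pc) = 1240 MeV·fm / 5255 MeV = 0.236 fm.

λ = 0.236 fm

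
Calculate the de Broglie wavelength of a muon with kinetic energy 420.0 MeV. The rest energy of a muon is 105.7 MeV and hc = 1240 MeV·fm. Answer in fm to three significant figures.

Total energy E = KE + m₀c² = 420.0 + 105.7 = 525.7 MeV.
(pc)² = E² − (m₀c²)² = (525.7)² − (105.7)² = 2.652 × 10⁵ MeV², so pc = 515.0 MeV.
λ = hc/(pc) = 1240 MeV·fm / 515.0 MeV = 2.41 fm.

λ = 2.41 fm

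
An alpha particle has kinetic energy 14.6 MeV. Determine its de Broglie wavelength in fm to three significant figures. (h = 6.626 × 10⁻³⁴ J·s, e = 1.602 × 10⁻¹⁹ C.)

λ = 3.76 fm

KE = 14.6 MeV = 2.339 × 10⁻¹² J.
p = √(2mKE) = √(2 × 6.645 × 10⁻²⁷ × 2.339 × 10⁻¹²) = 1.763 × 10⁻¹⁹ kg·m/s.
λ = h/p = 6.626 × 10⁻³⁴ / 1.763 × 10⁻¹⁹ = 3.76 × 10⁻¹⁵ m = 3.76 fm.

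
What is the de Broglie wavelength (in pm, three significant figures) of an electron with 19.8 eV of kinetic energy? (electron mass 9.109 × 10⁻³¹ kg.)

KE = 19.8 eV = 3.172 × 10⁻¹⁸ J.
p = √(2mKE) = √(2 × 9.109 × 10⁻³¹ × 3.172 × 10⁻¹⁸) = 2.404 × 10⁻²⁴ kg·m/s.
λ = h/p = 6.626 × 10⁻³⁴ / 2.404 × 10⁻²⁴ = 2.76 × 10⁻¹⁰ m = 276 pm.

λ = 276 pm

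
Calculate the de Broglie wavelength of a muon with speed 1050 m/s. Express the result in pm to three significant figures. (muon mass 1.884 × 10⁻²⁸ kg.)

λ = 3350 pm

p = mv = 1.884 × 10⁻²⁸ × 1050 = 1.978 × 10⁻²⁵ kg·m/s.
λ = h/p = 6.626 × 10⁻³⁴ / 1.978 × 10⁻²⁵ = 3.35 × 10⁻⁹ m = 3350 pm.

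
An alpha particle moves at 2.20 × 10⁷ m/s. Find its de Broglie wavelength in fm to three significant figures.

λ = 4.53 fm

p = mv = 6.645 × 10⁻²⁷ × 2.20 × 10⁷ = 1.462 × 10⁻¹⁹ kg·m/s.
λ = h/p = 6.626 × 10⁻³⁴ / 1.462 × 10⁻¹⁹ = 4.53 × 10⁻¹⁵ m = 4.53 fm.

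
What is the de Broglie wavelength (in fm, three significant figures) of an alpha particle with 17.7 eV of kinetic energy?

KE = 17.7 eV = 2.836 × 10⁻¹⁸ J.
p = √(2mKE) = √(2 × 6.645 × 10⁻²⁷ × 2.836 × 10⁻¹⁸) = 1.941 × 10⁻²² kg·m/s.
λ = h/p = 6.626 × 10⁻³⁴ / 1.941 × 10⁻²² = 3.41 × 10⁻¹² m = 3410 fm.

λ = 3410 fm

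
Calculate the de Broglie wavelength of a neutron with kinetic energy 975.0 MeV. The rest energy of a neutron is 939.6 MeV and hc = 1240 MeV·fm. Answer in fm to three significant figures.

Total energy E = KE + m₀c² = 975.0 + 939.6 = 1914.6 MeV.
(pc)² = E² − (m₀c²)² = (1914.6)² − (939.6)² = 2.783 × 10⁶ MeV², so pc = 1668 MeV.
λ = hc/(pc) = 1240 MeV·fm / 1668 MeV = 0.743 fm.

λ = 0.743 fm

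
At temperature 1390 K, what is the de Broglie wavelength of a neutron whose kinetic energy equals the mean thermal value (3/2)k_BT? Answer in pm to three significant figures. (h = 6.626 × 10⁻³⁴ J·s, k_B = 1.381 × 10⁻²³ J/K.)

KE = (3/2)k_BT = 1.5 × 1.381 × 10⁻²³ × 1390 = 2.879 × 10⁻²⁰ J.
p = √(2mKE) = √(2 × 1.675 × 10⁻²⁷ × 2.879 × 10⁻²⁰) = 9.821 × 10⁻²⁴ kg·m/s.
λ = h/p = 6.75 × 10⁻¹¹ m = 67.5 pm.

λ = 67.5 pm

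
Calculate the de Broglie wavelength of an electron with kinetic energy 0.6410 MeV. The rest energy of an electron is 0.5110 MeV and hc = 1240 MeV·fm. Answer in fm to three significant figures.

Total energy E = KE + m₀c² = 0.6410 + 0.5110 = 1.1520 MeV.
(pc)² = E² − (m₀c²)² = (1.1520)² − (0.5110)² = 1.066 MeV², so pc = 1.032 MeV.
λ = hc/(pc) = 1240 MeV·fm / 1.032 MeV = 1200 fm.

λ = 1200 fm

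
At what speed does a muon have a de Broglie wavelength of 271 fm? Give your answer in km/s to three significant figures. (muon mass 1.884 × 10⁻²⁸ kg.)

p = h/λ = 6.626 × 10⁻³⁴ / 2.710 × 10⁻¹³ = 2.445 × 10⁻²¹ kg·m/s.
v = p/m = 2.445 × 10⁻²¹ / 1.884 × 10⁻²⁸ = 1.30 × 10⁷ m/s = 1.30 × 10⁴ km/s.

v = 1.30 × 10⁴ km/s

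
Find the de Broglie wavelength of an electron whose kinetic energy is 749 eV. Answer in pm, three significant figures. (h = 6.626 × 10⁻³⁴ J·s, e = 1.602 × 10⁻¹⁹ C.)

KE = 749 eV = 1.200 × 10⁻¹⁶ J.
p = √(2mKE) = √(2 × 9.109 × 10⁻³¹ × 1.200 × 10⁻¹⁶) = 1.479 × 10⁻²³ kg·m/s.
λ = h/p = 6.626 × 10⁻³⁴ / 1.479 × 10⁻²³ = 4.48 × 10⁻¹¹ m = 44.8 pm.

λ = 44.8 pm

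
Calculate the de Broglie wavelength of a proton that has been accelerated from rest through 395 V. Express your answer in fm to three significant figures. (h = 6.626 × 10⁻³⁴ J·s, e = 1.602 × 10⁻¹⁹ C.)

KE = eV = 1.602 × 10⁻¹⁹ × 395.0 = 6.328 × 10⁻¹⁷ J.
p = √(2mKE) = √(2 × 1.673 × 10⁻²⁷ × 6.328 × 10⁻¹⁷) = 4.601 × 10⁻²² kg·m/s.
λ = h/p = 6.626 × 10⁻³⁴ / 4.601 × 10⁻²² = 1.44 × 10⁻¹² m = 1440 fm.

λ = 1440 fm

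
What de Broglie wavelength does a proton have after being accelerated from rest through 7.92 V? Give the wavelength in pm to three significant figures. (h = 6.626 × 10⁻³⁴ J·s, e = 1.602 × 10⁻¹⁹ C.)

KE = eV = 1.602 × 10⁻¹⁹ × 7.920 = 1.269 × 10⁻¹⁸ J.
p = √(2mKE) = √(2 × 1.673 × 10⁻²⁷ × 1.269 × 10⁻¹⁸) = 6.516 × 10⁻²³ kg·m/s.
λ = h/p = 6.626 × 10⁻³⁴ / 6.516 × 10⁻²³ = 1.02 × 10⁻¹¹ m = 10.2 pm.

λ = 10.2 pm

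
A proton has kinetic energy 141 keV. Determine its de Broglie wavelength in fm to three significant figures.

λ = 76.2 fm

KE = 141 keV = 2.259 × 10⁻¹⁴ J.
p = √(2mKE) = √(2 × 1.673 × 10⁻²⁷ × 2.259 × 10⁻¹⁴) = 8.694 × 10⁻²¹ kg·m/s.
λ = h/p = 6.626 × 10⁻³⁴ / 8.694 × 10⁻²¹ = 7.62 × 10⁻¹⁴ m = 76.2 fm.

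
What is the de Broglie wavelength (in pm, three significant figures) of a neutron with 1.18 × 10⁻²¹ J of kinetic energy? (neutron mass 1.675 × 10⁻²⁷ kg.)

λ = 333 pm

p = √(2mKE) = √(2 × 1.675 × 10⁻²⁷ × 1.180 × 10⁻²¹) = 1.988 × 10⁻²⁴ kg·m/s.
λ = h/p = 6.626 × 10⁻³⁴ / 1.988 × 10⁻²⁴ = 3.33 × 10⁻¹⁰ m = 333 pm.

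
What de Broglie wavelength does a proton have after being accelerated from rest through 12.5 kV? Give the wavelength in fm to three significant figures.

KE = eV = 1.602 × 10⁻¹⁹ × 1.250 × 10⁴ = 2.003 × 10⁻¹⁵ J.
p = √(2mKE) = √(2 × 1.673 × 10⁻²⁷ × 2.003 × 10⁻¹⁵) = 2.589 × 10⁻²¹ kg·m/s.
λ = h/p = 6.626 × 10⁻³⁴ / 2.589 × 10⁻²¹ = 2.56 × 10⁻¹³ m = 256 fm.

λ = 256 fm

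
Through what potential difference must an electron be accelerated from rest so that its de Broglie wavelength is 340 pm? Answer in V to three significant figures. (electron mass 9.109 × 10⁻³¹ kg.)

p = h/λ = 6.626 × 10⁻³⁴ / 3.400 × 10⁻¹⁰ = 1.949 × 10⁻²⁴ kg·m/s.
KE = p²/(2m) = 2.085 × 10⁻¹⁸ J.
V = KE/e = 2.085 × 10⁻¹⁸ / (1.602 × 10⁻¹⁹) = 13.0 V.

V = 13.0 V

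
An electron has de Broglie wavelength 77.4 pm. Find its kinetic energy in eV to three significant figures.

p = h/λ = 6.626 × 10⁻³⁴ / 7.740 × 10⁻¹¹ = 8.561 × 10⁻²⁴ kg·m/s.
KE = p²/(2m) = (8.561 × 10⁻²⁴)² / (2 × 9.109 × 10⁻³¹) = 4.023 × 10⁻¹⁷ J = 251 eV.

KE = 251 eV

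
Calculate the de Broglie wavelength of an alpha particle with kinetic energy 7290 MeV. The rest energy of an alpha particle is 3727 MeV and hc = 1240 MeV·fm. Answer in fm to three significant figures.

λ = 0.120 fm

Total energy E = KE + m₀c² = 7290 + 3727 = 11017 MeV.
(pc)² = E² − (m₀c²)² = (11017)² − (3727)² = 1.075 × 10⁸ MeV², so pc = 1.037 × 10⁴ MeV.
λ = hc/(pc) = 1240 MeV·fm / 1.037 × 10⁴ MeV = 0.120 fm.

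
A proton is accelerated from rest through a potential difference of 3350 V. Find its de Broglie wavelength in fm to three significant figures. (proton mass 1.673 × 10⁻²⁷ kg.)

KE = eV = 1.602 × 10⁻¹⁹ × 3350 = 5.367 × 10⁻¹⁶ J.
p = √(2mKE) = √(2 × 1.673 × 10⁻²⁷ × 5.367 × 10⁻¹⁶) = 1.340 × 10⁻²¹ kg·m/s.
λ = h/p = 6.626 × 10⁻³⁴ / 1.340 × 10⁻²¹ = 4.94 × 10⁻¹³ m = 494 fm.

λ = 494 fm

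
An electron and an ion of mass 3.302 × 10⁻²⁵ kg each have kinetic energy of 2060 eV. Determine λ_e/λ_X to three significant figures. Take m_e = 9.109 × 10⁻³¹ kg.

At fixed KE, p = √(2mKE) so λ = h/p ∝ 1/√m.
λ_e/λ_X = √(m_X/m_e) = √(3.302 × 10⁻²⁵/9.109 × 10⁻³¹) = √(3.625 × 10⁵) = 602.

λ_e/λ_X = 602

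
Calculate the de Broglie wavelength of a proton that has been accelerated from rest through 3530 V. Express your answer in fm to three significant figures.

λ = 482 fm

KE = eV = 1.602 × 10⁻¹⁹ × 3530 = 5.655 × 10⁻¹⁶ J.
p = √(2mKE) = √(2 × 1.673 × 10⁻²⁷ × 5.655 × 10⁻¹⁶) = 1.376 × 10⁻²¹ kg·m/s.
λ = h/p = 6.626 × 10⁻³⁴ / 1.376 × 10⁻²¹ = 4.82 × 10⁻¹³ m = 482 fm.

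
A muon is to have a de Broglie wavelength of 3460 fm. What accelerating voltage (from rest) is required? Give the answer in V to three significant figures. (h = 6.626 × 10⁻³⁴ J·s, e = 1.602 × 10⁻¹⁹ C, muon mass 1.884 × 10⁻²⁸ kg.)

V = 608 V

p = h/λ = 6.626 × 10⁻³⁴ / 3.460 × 10⁻¹² = 1.915 × 10⁻²² kg·m/s.
KE = p²/(2m) = 9.733 × 10⁻¹⁷ J.
V = KE/e = 9.733 × 10⁻¹⁷ / (1.602 × 10⁻¹⁹) = 608 V.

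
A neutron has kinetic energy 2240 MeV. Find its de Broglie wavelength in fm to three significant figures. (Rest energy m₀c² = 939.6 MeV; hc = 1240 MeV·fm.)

λ = 0.408 fm

Total energy E = KE + m₀c² = 2240 + 939.6 = 3179.6 MeV.
(pc)² = E² − (m₀c²)² = (3179.6)² − (939.6)² = 9.227 × 10⁶ MeV², so pc = 3038 MeV.
λ = hc/(pc) = 1240 MeV·fm / 3038 MeV = 0.408 fm.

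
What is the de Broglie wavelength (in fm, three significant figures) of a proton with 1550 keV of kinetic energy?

λ = 23.0 fm

KE = 1550 keV = 2.483 × 10⁻¹³ J.
p = √(2mKE) = √(2 × 1.673 × 10⁻²⁷ × 2.483 × 10⁻¹³) = 2.882 × 10⁻²⁰ kg·m/s.
λ = h/p = 6.626 × 10⁻³⁴ / 2.882 × 10⁻²⁰ = 2.30 × 10⁻¹⁴ m = 23.0 fm.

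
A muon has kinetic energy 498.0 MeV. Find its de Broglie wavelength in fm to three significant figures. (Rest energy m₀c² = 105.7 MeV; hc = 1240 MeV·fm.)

λ = 2.09 fm

Total energy E = KE + m₀c² = 498.0 + 105.7 = 603.7 MeV.
(pc)² = E² − (m₀c²)² = (603.7)² − (105.7)² = 3.533 × 10⁵ MeV², so pc = 594.4 MeV.
λ = hc/(pc) = 1240 MeV·fm / 594.4 MeV = 2.09 fm.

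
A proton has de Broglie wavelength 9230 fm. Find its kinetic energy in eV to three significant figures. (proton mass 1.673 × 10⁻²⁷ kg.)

KE = 9.61 eV

p = h/λ = 6.626 × 10⁻³⁴ / 9.230 × 10⁻¹² = 7.179 × 10⁻²³ kg·m/s.
KE = p²/(2m) = (7.179 × 10⁻²³)² / (2 × 1.673 × 10⁻²⁷) = 1.540 × 10⁻¹⁸ J = 9.61 eV.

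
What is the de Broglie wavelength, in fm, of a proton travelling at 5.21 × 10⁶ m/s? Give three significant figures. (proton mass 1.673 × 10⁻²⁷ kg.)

λ = 76.0 fm

p = mv = 1.673 × 10⁻²⁷ × 5.21 × 10⁶ = 8.716 × 10⁻²¹ kg·m/s.
λ = h/p = 6.626 × 10⁻³⁴ / 8.716 × 10⁻²¹ = 7.60 × 10⁻¹⁴ m = 76.0 fm.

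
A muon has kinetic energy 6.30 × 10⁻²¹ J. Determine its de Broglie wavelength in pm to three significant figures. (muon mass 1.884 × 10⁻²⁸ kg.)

p = √(2mKE) = √(2 × 1.884 × 10⁻²⁸ × 6.300 × 10⁻²¹) = 1.541 × 10⁻²⁴ kg·m/s.
λ = h/p = 6.626 × 10⁻³⁴ / 1.541 × 10⁻²⁴ = 4.30 × 10⁻¹⁰ m = 430 pm.

λ = 430 pm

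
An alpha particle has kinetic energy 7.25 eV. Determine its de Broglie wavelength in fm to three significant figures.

KE = 7.25 eV = 1.161 × 10⁻¹⁸ J.
p = √(2mKE) = √(2 × 6.645 × 10⁻²⁷ × 1.161 × 10⁻¹⁸) = 1.242 × 10⁻²² kg·m/s.
λ = h/p = 6.626 × 10⁻³⁴ / 1.242 × 10⁻²² = 5.33 × 10⁻¹² m = 5330 fm.

λ = 5330 fm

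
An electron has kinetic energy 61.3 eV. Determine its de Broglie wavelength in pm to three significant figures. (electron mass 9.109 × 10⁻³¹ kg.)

λ = 157 pm

KE = 61.3 eV = 9.820 × 10⁻¹⁸ J.
p = √(2mKE) = √(2 × 9.109 × 10⁻³¹ × 9.820 × 10⁻¹⁸) = 4.230 × 10⁻²⁴ kg·m/s.
λ = h/p = 6.626 × 10⁻³⁴ / 4.230 × 10⁻²⁴ = 1.57 × 10⁻¹⁰ m = 157 pm.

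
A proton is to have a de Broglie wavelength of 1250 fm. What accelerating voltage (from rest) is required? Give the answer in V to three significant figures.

p = h/λ = 6.626 × 10⁻³⁴ / 1.250 × 10⁻¹² = 5.301 × 10⁻²² kg·m/s.
KE = p²/(2m) = 8.398 × 10⁻¹⁷ J.
V = KE/e = 8.398 × 10⁻¹⁷ / (1.602 × 10⁻¹⁹) = 524 V.

V = 524 V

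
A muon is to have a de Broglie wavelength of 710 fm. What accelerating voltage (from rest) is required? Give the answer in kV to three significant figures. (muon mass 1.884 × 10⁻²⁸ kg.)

p = h/λ = 6.626 × 10⁻³⁴ / 7.100 × 10⁻¹³ = 9.332 × 10⁻²² kg·m/s.
KE = p²/(2m) = 2.311 × 10⁻¹⁵ J.
V = KE/e = 2.311 × 10⁻¹⁵ / (1.602 × 10⁻¹⁹) = 14.4 kV.

V = 14.4 kV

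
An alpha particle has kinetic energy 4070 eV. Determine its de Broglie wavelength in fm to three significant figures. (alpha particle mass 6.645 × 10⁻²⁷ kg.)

KE = 4070 eV = 6.520 × 10⁻¹⁶ J.
p = √(2mKE) = √(2 × 6.645 × 10⁻²⁷ × 6.520 × 10⁻¹⁶) = 2.944 × 10⁻²¹ kg·m/s.
λ = h/p = 6.626 × 10⁻³⁴ / 2.944 × 10⁻²¹ = 2.25 × 10⁻¹³ m = 225 fm.

λ = 225 fm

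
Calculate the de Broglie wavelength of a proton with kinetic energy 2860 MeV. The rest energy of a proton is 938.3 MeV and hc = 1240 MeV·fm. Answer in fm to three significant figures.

Total energy E = KE + m₀c² = 2860 + 938.3 = 3798.3 MeV.
(pc)² = E² − (m₀c²)² = (3798.3)² − (938.3)² = 1.355 × 10⁷ MeV², so pc = 3681 MeV.
λ = hc/(pc) = 1240 MeV·fm / 3681 MeV = 0.337 fm.

λ = 0.337 fm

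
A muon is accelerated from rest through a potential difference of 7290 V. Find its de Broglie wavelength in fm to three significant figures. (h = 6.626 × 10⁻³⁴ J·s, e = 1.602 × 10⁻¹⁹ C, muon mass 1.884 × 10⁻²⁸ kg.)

KE = eV = 1.602 × 10⁻¹⁹ × 7290 = 1.168 × 10⁻¹⁵ J.
p = √(2mKE) = √(2 × 1.884 × 10⁻²⁸ × 1.168 × 10⁻¹⁵) = 6.634 × 10⁻²² kg·m/s.
λ = h/p = 6.626 × 10⁻³⁴ / 6.634 × 10⁻²² = 9.99 × 10⁻¹³ m = 999 fm.

λ = 999 fm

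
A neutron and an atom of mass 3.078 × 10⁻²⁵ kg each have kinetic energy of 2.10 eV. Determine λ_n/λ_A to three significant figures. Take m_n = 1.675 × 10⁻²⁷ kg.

λ_n/λ_A = 13.6

At fixed KE, p = √(2mKE) so λ = h/p ∝ 1/√m.
λ_n/λ_A = √(m_A/m_n) = √(3.078 × 10⁻²⁵/1.675 × 10⁻²⁷) = √(183.8) = 13.6.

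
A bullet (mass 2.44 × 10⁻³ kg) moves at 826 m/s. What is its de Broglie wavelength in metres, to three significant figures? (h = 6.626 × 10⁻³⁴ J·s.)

λ = 3.29 × 10⁻³⁴ m

p = mv = 2.44 × 10⁻³ × 826 = 2.015 kg·m/s.
λ = h/p = 6.626 × 10⁻³⁴ / 2.015 = 3.29 × 10⁻³⁴ m.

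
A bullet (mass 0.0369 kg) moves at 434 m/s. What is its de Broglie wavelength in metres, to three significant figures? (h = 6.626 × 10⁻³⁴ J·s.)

λ = 4.14 × 10⁻³⁵ m

p = mv = 0.0369 × 434 = 1.601 × 10¹ kg·m/s.
λ = h/p = 6.626 × 10⁻³⁴ / 1.601 × 10¹ = 4.14 × 10⁻³⁵ m.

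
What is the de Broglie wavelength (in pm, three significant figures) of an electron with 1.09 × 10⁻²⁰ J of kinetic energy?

λ = 4700 pm

p = √(2mKE) = √(2 × 9.109 × 10⁻³¹ × 1.090 × 10⁻²⁰) = 1.409 × 10⁻²⁵ kg·m/s.
λ = h/p = 6.626 × 10⁻³⁴ / 1.409 × 10⁻²⁵ = 4.70 × 10⁻⁹ m = 4700 pm.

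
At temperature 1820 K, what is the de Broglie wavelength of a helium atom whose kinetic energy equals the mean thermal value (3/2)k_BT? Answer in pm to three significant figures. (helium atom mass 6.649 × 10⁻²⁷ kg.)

KE = (3/2)k_BT = 1.5 × 1.381 × 10⁻²³ × 1820 = 3.770 × 10⁻²⁰ J.
p = √(2mKE) = √(2 × 6.649 × 10⁻²⁷ × 3.770 × 10⁻²⁰) = 2.239 × 10⁻²³ kg·m/s.
λ = h/p = 2.96 × 10⁻¹¹ m = 29.6 pm.

λ = 29.6 pm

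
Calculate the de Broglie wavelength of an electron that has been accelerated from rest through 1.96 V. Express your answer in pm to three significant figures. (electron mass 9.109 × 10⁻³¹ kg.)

λ = 876 pm

KE = eV = 1.602 × 10⁻¹⁹ × 1.960 = 3.140 × 10⁻¹⁹ J.
p = √(2mKE) = √(2 × 9.109 × 10⁻³¹ × 3.140 × 10⁻¹⁹) = 7.563 × 10⁻²⁵ kg·m/s.
λ = h/p = 6.626 × 10⁻³⁴ / 7.563 × 10⁻²⁵ = 8.76 × 10⁻¹⁰ m = 876 pm.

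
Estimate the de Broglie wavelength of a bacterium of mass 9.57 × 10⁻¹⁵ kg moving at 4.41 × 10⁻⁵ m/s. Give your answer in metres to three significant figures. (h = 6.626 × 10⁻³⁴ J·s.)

p = mv = 9.57 × 10⁻¹⁵ × 4.41 × 10⁻⁵ = 4.220 × 10⁻¹⁹ kg·m/s.
λ = h/p = 6.626 × 10⁻³⁴ / 4.220 × 10⁻¹⁹ = 1.57 × 10⁻¹⁵ m.

λ = 1.57 × 10⁻¹⁵ m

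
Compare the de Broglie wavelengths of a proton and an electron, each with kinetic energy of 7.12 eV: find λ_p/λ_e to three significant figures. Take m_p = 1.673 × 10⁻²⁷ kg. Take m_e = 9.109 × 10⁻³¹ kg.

λ_p/λ_e = 0.0233

At fixed KE, p = √(2mKE) so λ = h/p ∝ 1/√m.
λ_p/λ_e = √(m_e/m_p) = √(9.109 × 10⁻³¹/1.673 × 10⁻²⁷) = √(5.445 × 10⁻⁴) = 0.0233.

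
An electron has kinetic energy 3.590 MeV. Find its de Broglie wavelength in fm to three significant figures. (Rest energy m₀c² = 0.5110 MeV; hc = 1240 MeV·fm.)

Total energy E = KE + m₀c² = 3.590 + 0.5110 = 4.1010 MeV.
(pc)² = E² − (m₀c²)² = (4.1010)² − (0.5110)² = 16.56 MeV², so pc = 4.069 MeV.
λ = hc/(pc) = 1240 MeV·fm / 4.069 MeV = 305 fm.

λ = 305 fm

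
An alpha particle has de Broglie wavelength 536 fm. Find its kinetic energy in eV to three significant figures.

p = h/λ = 6.626 × 10⁻³⁴ / 5.360 × 10⁻¹³ = 1.236 × 10⁻²¹ kg·m/s.
KE = p²/(2m) = (1.236 × 10⁻²¹)² / (2 × 6.645 × 10⁻²⁷) = 1.150 × 10⁻¹⁶ J = 718 eV.

KE = 718 eV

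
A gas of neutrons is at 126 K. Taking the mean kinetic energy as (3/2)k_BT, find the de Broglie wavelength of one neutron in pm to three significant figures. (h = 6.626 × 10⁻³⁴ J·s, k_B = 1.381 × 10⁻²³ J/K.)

KE = (3/2)k_BT = 1.5 × 1.381 × 10⁻²³ × 126 = 2.610 × 10⁻²¹ J.
p = √(2mKE) = √(2 × 1.675 × 10⁻²⁷ × 2.610 × 10⁻²¹) = 2.957 × 10⁻²⁴ kg·m/s.
λ = h/p = 2.24 × 10⁻¹⁰ m = 224 pm.

λ = 224 pm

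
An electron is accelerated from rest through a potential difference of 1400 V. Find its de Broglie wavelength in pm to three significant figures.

KE = eV = 1.602 × 10⁻¹⁹ × 1400 = 2.243 × 10⁻¹⁶ J.
p = √(2mKE) = √(2 × 9.109 × 10⁻³¹ × 2.243 × 10⁻¹⁶) = 2.021 × 10⁻²³ kg·m/s.
λ = h/p = 6.626 × 10⁻³⁴ / 2.021 × 10⁻²³ = 3.28 × 10⁻¹¹ m = 32.8 pm.

λ = 32.8 pm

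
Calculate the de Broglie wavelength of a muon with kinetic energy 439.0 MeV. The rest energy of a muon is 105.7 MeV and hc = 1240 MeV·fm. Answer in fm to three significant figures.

Total energy E = KE + m₀c² = 439.0 + 105.7 = 544.7 MeV.
(pc)² = E² − (m₀c²)² = (544.7)² − (105.7)² = 2.855 × 10⁵ MeV², so pc = 534.3 MeV.
λ = hc/(pc) = 1240 MeV·fm / 534.3 MeV = 2.32 fm.

λ = 2.32 fm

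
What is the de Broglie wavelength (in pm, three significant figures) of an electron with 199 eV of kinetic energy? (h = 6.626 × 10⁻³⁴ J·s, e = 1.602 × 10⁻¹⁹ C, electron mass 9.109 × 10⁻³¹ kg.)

KE = 199 eV = 3.188 × 10⁻¹⁷ J.
p = √(2mKE) = √(2 × 9.109 × 10⁻³¹ × 3.188 × 10⁻¹⁷) = 7.621 × 10⁻²⁴ kg·m/s.
λ = h/p = 6.626 × 10⁻³⁴ / 7.621 × 10⁻²⁴ = 8.69 × 10⁻¹¹ m = 86.9 pm.

λ = 86.9 pm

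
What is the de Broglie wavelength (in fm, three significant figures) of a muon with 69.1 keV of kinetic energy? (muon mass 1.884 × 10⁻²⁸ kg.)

KE = 69.1 keV = 1.107 × 10⁻¹⁴ J.
p = √(2mKE) = √(2 × 1.884 × 10⁻²⁸ × 1.107 × 10⁻¹⁴) = 2.042 × 10⁻²¹ kg·m/s.
λ = h/p = 6.626 × 10⁻³⁴ / 2.042 × 10⁻²¹ = 3.24 × 10⁻¹³ m = 324 fm.

λ = 324 fm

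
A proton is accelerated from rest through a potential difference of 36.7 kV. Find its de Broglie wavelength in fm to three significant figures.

λ = 149 fm

KE = eV = 1.602 × 10⁻¹⁹ × 3.670 × 10⁴ = 5.879 × 10⁻¹⁵ J.
p = √(2mKE) = √(2 × 1.673 × 10⁻²⁷ × 5.879 × 10⁻¹⁵) = 4.435 × 10⁻²¹ kg·m/s.
λ = h/p = 6.626 × 10⁻³⁴ / 4.435 × 10⁻²¹ = 1.49 × 10⁻¹³ m = 149 fm.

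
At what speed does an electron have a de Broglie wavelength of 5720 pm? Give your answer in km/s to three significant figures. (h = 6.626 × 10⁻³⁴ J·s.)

v = 127 km/s

p = h/λ = 6.626 × 10⁻³⁴ / 5.720 × 10⁻⁹ = 1.158 × 10⁻²⁵ kg·m/s.
v = p/m = 1.158 × 10⁻²⁵ / 9.109 × 10⁻³¹ = 1.27 × 10⁵ m/s = 127 km/s.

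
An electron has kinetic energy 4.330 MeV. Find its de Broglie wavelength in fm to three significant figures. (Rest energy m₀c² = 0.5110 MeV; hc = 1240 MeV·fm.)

λ = 258 fm

Total energy E = KE + m₀c² = 4.330 + 0.5110 = 4.8410 MeV.
(pc)² = E² − (m₀c²)² = (4.8410)² − (0.5110)² = 23.17 MeV², so pc = 4.814 MeV.
λ = hc/(pc) = 1240 MeV·fm / 4.814 MeV = 258 fm.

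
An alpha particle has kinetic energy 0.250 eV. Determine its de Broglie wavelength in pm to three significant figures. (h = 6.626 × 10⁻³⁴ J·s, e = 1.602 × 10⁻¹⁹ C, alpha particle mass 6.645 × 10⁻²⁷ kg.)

KE = 0.250 eV = 4.005 × 10⁻²⁰ J.
p = √(2mKE) = √(2 × 6.645 × 10⁻²⁷ × 4.005 × 10⁻²⁰) = 2.307 × 10⁻²³ kg·m/s.
λ = h/p = 6.626 × 10⁻³⁴ / 2.307 × 10⁻²³ = 2.87 × 10⁻¹¹ m = 28.7 pm.

λ = 28.7 pm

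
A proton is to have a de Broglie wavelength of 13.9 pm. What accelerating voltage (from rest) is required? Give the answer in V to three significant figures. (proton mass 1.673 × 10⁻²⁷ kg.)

V = 4.24 V

p = h/λ = 6.626 × 10⁻³⁴ / 1.390 × 10⁻¹¹ = 4.767 × 10⁻²³ kg·m/s.
KE = p²/(2m) = 6.791 × 10⁻¹⁹ J.
V = KE/e = 6.791 × 10⁻¹⁹ / (1.602 × 10⁻¹⁹) = 4.24 V.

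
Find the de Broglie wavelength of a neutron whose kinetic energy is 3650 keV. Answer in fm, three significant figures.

KE = 3650 keV = 5.847 × 10⁻¹³ J.
p = √(2mKE) = √(2 × 1.675 × 10⁻²⁷ × 5.847 × 10⁻¹³) = 4.426 × 10⁻²⁰ kg·m/s.
λ = h/p = 6.626 × 10⁻³⁴ / 4.426 × 10⁻²⁰ = 1.50 × 10⁻¹⁴ m = 15.0 fm.

λ = 15.0 fm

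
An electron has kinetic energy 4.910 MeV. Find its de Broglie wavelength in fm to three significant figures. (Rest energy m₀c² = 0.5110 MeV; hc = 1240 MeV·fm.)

Total energy E = KE + m₀c² = 4.910 + 0.5110 = 5.4210 MeV.
(pc)² = E² − (m₀c²)² = (5.4210)² − (0.5110)² = 29.13 MeV², so pc = 5.397 MeV.
λ = hc/(pc) = 1240 MeV·fm / 5.397 MeV = 230 fm.

λ = 230 fm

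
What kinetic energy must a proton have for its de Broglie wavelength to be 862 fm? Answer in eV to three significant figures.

p = h/λ = 6.626 × 10⁻³⁴ / 8.620 × 10⁻¹³ = 7.687 × 10⁻²² kg·m/s.
KE = p²/(2m) = (7.687 × 10⁻²²)² / (2 × 1.673 × 10⁻²⁷) = 1.766 × 10⁻¹⁶ J = 1100 eV.

KE = 1100 eV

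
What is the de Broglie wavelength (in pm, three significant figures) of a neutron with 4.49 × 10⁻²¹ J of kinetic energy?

p = √(2mKE) = √(2 × 1.675 × 10⁻²⁷ × 4.490 × 10⁻²¹) = 3.878 × 10⁻²⁴ kg·m/s.
λ = h/p = 6.626 × 10⁻³⁴ / 3.878 × 10⁻²⁴ = 1.71 × 10⁻¹⁰ m = 171 pm.

λ = 171 pm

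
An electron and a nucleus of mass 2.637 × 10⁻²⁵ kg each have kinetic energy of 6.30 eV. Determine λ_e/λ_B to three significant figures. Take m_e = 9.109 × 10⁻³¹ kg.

At fixed KE, p = √(2mKE) so λ = h/p ∝ 1/√m.
λ_e/λ_B = √(m_B/m_e) = √(2.637 × 10⁻²⁵/9.109 × 10⁻³¹) = √(2.895 × 10⁵) = 538.

λ_e/λ_B = 538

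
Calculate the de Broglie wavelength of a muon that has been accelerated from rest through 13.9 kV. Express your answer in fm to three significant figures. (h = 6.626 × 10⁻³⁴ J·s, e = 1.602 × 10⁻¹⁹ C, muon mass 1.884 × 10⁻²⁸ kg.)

KE = eV = 1.602 × 10⁻¹⁹ × 1.390 × 10⁴ = 2.227 × 10⁻¹⁵ J.
p = √(2mKE) = √(2 × 1.884 × 10⁻²⁸ × 2.227 × 10⁻¹⁵) = 9.160 × 10⁻²² kg·m/s.
λ = h/p = 6.626 × 10⁻³⁴ / 9.160 × 10⁻²² = 7.23 × 10⁻¹³ m = 723 fm.

λ = 723 fm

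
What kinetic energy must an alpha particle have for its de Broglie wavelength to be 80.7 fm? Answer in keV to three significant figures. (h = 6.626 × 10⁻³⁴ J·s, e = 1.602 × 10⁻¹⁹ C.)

KE = 31.7 keV

p = h/λ = 6.626 × 10⁻³⁴ / 8.070 × 10⁻¹⁴ = 8.211 × 10⁻²¹ kg·m/s.
KE = p²/(2m) = (8.211 × 10⁻²¹)² / (2 × 6.645 × 10⁻²⁷) = 5.073 × 10⁻¹⁵ J = 31.7 keV.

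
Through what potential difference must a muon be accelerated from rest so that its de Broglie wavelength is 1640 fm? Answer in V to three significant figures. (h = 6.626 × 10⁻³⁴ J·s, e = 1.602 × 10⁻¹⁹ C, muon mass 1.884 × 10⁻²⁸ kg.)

V = 2700 V

p = h/λ = 6.626 × 10⁻³⁴ / 1.640 × 10⁻¹² = 4.040 × 10⁻²² kg·m/s.
KE = p²/(2m) = 4.332 × 10⁻¹⁶ J.
V = KE/e = 4.332 × 10⁻¹⁶ / (1.602 × 10⁻¹⁹) = 2700 V.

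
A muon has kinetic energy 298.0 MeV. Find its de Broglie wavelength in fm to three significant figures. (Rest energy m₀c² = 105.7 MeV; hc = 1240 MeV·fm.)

Total energy E = KE + m₀c² = 298.0 + 105.7 = 403.7 MeV.
(pc)² = E² − (m₀c²)² = (403.7)² − (105.7)² = 1.518 × 10⁵ MeV², so pc = 389.6 MeV.
λ = hc/(pc) = 1240 MeV·fm / 389.6 MeV = 3.18 fm.

λ = 3.18 fm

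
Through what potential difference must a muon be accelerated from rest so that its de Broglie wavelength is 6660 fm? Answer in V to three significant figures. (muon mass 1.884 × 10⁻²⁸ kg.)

V = 164 V

p = h/λ = 6.626 × 10⁻³⁴ / 6.660 × 10⁻¹² = 9.949 × 10⁻²³ kg·m/s.
KE = p²/(2m) = 2.627 × 10⁻¹⁷ J.
V = KE/e = 2.627 × 10⁻¹⁷ / (1.602 × 10⁻¹⁹) = 164 V.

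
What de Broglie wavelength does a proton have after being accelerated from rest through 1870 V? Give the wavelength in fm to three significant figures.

λ = 662 fm

KE = eV = 1.602 × 10⁻¹⁹ × 1870 = 2.996 × 10⁻¹⁶ J.
p = √(2mKE) = √(2 × 1.673 × 10⁻²⁷ × 2.996 × 10⁻¹⁶) = 1.001 × 10⁻²¹ kg·m/s.
λ = h/p = 6.626 × 10⁻³⁴ / 1.001 × 10⁻²¹ = 6.62 × 10⁻¹³ m = 662 fm.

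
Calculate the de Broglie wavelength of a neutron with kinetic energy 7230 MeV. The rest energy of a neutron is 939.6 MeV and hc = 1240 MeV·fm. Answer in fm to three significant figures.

λ = 0.153 fm

Total energy E = KE + m₀c² = 7230 + 939.6 = 8169.6 MeV.
(pc)² = E² − (m₀c²)² = (8169.6)² − (939.6)² = 6.586 × 10⁷ MeV², so pc = 8115 MeV.
λ = hc/(pc) = 1240 MeV·fm / 8115 MeV = 0.153 fm.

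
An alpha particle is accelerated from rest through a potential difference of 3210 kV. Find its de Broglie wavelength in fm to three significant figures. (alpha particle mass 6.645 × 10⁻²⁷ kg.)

λ = 5.67 fm

KE = 2eV = 2 × 1.602 × 10⁻¹⁹ × 3.210 × 10⁶ = 1.028 × 10⁻¹² J.
p = √(2mKE) = √(2 × 6.645 × 10⁻²⁷ × 1.028 × 10⁻¹²) = 1.169 × 10⁻¹⁹ kg·m/s.
λ = h/p = 6.626 × 10⁻³⁴ / 1.169 × 10⁻¹⁹ = 5.67 × 10⁻¹⁵ m = 5.67 fm.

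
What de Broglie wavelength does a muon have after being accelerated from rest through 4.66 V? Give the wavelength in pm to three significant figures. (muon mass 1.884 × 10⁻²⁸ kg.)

KE = eV = 1.602 × 10⁻¹⁹ × 4.660 = 7.465 × 10⁻¹⁹ J.
p = √(2mKE) = √(2 × 1.884 × 10⁻²⁸ × 7.465 × 10⁻¹⁹) = 1.677 × 10⁻²³ kg·m/s.
λ = h/p = 6.626 × 10⁻³⁴ / 1.677 × 10⁻²³ = 3.95 × 10⁻¹¹ m = 39.5 pm.

λ = 39.5 pm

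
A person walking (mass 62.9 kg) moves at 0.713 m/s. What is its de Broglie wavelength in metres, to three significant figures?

λ = 1.48 × 10⁻³⁵ m

p = mv = 62.9 × 0.713 = 4.485 × 10¹ kg·m/s.
λ = h/p = 6.626 × 10⁻³⁴ / 4.485 × 10¹ = 1.48 × 10⁻³⁵ m.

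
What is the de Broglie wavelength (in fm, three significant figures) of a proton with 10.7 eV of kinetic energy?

KE = 10.7 eV = 1.714 × 10⁻¹⁸ J.
p = √(2mKE) = √(2 × 1.673 × 10⁻²⁷ × 1.714 × 10⁻¹⁸) = 7.573 × 10⁻²³ kg·m/s.
λ = h/p = 6.626 × 10⁻³⁴ / 7.573 × 10⁻²³ = 8.75 × 10⁻¹² m = 8750 fm.

λ = 8750 fm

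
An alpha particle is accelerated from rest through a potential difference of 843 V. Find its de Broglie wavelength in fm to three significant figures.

λ = 350 fm

KE = 2eV = 2 × 1.602 × 10⁻¹⁹ × 843.0 = 2.701 × 10⁻¹⁶ J.
p = √(2mKE) = √(2 × 6.645 × 10⁻²⁷ × 2.701 × 10⁻¹⁶) = 1.895 × 10⁻²¹ kg·m/s.
λ = h/p = 6.626 × 10⁻³⁴ / 1.895 × 10⁻²¹ = 3.50 × 10⁻¹³ m = 350 fm.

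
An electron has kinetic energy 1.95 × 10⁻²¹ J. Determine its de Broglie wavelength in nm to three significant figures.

p = √(2mKE) = √(2 × 9.109 × 10⁻³¹ × 1.950 × 10⁻²¹) = 5.960 × 10⁻²⁶ kg·m/s.
λ = h/p = 6.626 × 10⁻³⁴ / 5.960 × 10⁻²⁶ = 1.11 × 10⁻⁸ m = 11.1 nm.

λ = 11.1 nm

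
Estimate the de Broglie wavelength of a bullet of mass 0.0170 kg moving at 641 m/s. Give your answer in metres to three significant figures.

λ = 6.08 × 10⁻³⁵ m

p = mv = 0.0170 × 641 = 1.090 × 10¹ kg·m/s.
λ = h/p = 6.626 × 10⁻³⁴ / 1.090 × 10¹ = 6.08 × 10⁻³⁵ m.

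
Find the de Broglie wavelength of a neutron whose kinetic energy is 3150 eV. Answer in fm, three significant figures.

KE = 3150 eV = 5.046 × 10⁻¹⁶ J.
p = √(2mKE) = √(2 × 1.675 × 10⁻²⁷ × 5.046 × 10⁻¹⁶) = 1.300 × 10⁻²¹ kg·m/s.
λ = h/p = 6.626 × 10⁻³⁴ / 1.300 × 10⁻²¹ = 5.10 × 10⁻¹³ m = 510 fm.

λ = 510 fm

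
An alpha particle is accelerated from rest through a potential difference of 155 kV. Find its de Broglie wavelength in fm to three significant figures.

KE = 2eV = 2 × 1.602 × 10⁻¹⁹ × 1.550 × 10⁵ = 4.966 × 10⁻¹⁴ J.
p = √(2mKE) = √(2 × 6.645 × 10⁻²⁷ × 4.966 × 10⁻¹⁴) = 2.569 × 10⁻²⁰ kg·m/s.
λ = h/p = 6.626 × 10⁻³⁴ / 2.569 × 10⁻²⁰ = 2.58 × 10⁻¹⁴ m = 25.8 fm.

λ = 25.8 fm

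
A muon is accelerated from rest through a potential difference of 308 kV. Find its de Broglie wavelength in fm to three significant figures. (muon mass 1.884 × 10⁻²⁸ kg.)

KE = eV = 1.602 × 10⁻¹⁹ × 3.080 × 10⁵ = 4.934 × 10⁻¹⁴ J.
p = √(2mKE) = √(2 × 1.884 × 10⁻²⁸ × 4.934 × 10⁻¹⁴) = 4.312 × 10⁻²¹ kg·m/s.
λ = h/p = 6.626 × 10⁻³⁴ / 4.312 × 10⁻²¹ = 1.54 × 10⁻¹³ m = 154 fm.

λ = 154 fm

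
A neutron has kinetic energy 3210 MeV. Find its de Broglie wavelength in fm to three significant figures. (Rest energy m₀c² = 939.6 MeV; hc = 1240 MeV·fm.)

λ = 0.307 fm

Total energy E = KE + m₀c² = 3210 + 939.6 = 4149.6 MeV.
(pc)² = E² − (m₀c²)² = (4149.6)² − (939.6)² = 1.634 × 10⁷ MeV², so pc = 4042 MeV.
λ = hc/(pc) = 1240 MeV·fm / 4042 MeV = 0.307 fm.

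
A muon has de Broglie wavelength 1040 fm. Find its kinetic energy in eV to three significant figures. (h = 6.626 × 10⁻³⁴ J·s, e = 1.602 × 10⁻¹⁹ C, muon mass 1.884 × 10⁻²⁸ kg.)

KE = 6720 eV

p = h/λ = 6.626 × 10⁻³⁴ / 1.040 × 10⁻¹² = 6.371 × 10⁻²² kg·m/s.
KE = p²/(2m) = (6.371 × 10⁻²²)² / (2 × 1.884 × 10⁻²⁸) = 1.077 × 10⁻¹⁵ J = 6720 eV.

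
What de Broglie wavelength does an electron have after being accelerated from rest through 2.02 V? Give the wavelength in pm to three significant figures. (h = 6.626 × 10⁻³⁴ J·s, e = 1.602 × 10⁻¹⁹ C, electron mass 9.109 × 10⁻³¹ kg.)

λ = 863 pm

KE = eV = 1.602 × 10⁻¹⁹ × 2.020 = 3.236 × 10⁻¹⁹ J.
p = √(2mKE) = √(2 × 9.109 × 10⁻³¹ × 3.236 × 10⁻¹⁹) = 7.678 × 10⁻²⁵ kg·m/s.
λ = h/p = 6.626 × 10⁻³⁴ / 7.678 × 10⁻²⁵ = 8.63 × 10⁻¹⁰ m = 863 pm.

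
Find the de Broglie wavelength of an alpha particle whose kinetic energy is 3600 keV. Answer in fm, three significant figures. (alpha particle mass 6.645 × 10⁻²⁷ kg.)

λ = 7.57 fm

KE = 3600 keV = 5.767 × 10⁻¹³ J.
p = √(2mKE) = √(2 × 6.645 × 10⁻²⁷ × 5.767 × 10⁻¹³) = 8.755 × 10⁻²⁰ kg·m/s.
λ = h/p = 6.626 × 10⁻³⁴ / 8.755 × 10⁻²⁰ = 7.57 × 10⁻¹⁵ m = 7.57 fm.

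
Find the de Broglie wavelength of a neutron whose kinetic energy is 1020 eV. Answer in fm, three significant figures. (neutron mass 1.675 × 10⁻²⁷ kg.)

KE = 1020 eV = 1.634 × 10⁻¹⁶ J.
p = √(2mKE) = √(2 × 1.675 × 10⁻²⁷ × 1.634 × 10⁻¹⁶) = 7.399 × 10⁻²² kg·m/s.
λ = h/p = 6.626 × 10⁻³⁴ / 7.399 × 10⁻²² = 8.96 × 10⁻¹³ m = 896 fm.

λ = 896 fm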